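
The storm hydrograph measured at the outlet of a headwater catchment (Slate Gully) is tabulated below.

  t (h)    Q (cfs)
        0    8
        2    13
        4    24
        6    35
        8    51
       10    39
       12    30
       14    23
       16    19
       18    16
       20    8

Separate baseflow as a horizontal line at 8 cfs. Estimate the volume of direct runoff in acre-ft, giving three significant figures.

V ≈ 29.4 acre-ft

Direct-runoff ordinates (Q − Q_b): 0.0, 5.0, 16.0, 27.0, 43.0, 31.0, 22.0, 15.0, 11.0, 8.0, 0.0 cfs.
ΣQ_DR = 178.0 cfs.
With Δt = 2 h = 7200 s, V = ΣQ_DR · Δt = 178.0 × 7200 = 1.28 × 10^6 ft³ = 29.4 acre-ft.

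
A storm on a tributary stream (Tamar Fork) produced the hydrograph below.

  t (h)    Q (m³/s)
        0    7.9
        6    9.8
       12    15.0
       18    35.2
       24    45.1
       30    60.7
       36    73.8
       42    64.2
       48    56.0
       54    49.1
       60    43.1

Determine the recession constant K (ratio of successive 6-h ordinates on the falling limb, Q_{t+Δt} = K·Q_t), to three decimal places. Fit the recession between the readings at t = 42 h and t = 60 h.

K ≈ 0.876

Using the recession-limb readings at t = 42 h and t = 60 h: Q falls from 64.2 to 43.1 m³/s over 3 intervals.
K = (Q₂/Q₁)^(1/3) = (43.1/64.2)^(1/3) = 0.876.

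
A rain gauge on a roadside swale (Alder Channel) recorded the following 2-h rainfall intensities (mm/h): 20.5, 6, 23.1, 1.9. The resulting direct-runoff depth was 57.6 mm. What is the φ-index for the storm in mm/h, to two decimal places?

Only the 2 blocks with intensity above φ contribute runoff: 20.5, 23.1 mm/h.
Σ(I−φ)·Δt = d  ⇒  (20.5+23.1 − 2φ)·2 = 57.6
φ = (43.60 − 57.6/2) / 2 = 7.40 mm/h.

φ ≈ 7.40 mm/h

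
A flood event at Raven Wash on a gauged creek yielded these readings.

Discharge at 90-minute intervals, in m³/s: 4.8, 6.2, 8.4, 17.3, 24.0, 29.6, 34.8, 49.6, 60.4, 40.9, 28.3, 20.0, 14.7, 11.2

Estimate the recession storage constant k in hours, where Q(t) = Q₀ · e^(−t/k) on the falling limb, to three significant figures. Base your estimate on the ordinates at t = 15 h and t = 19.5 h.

On the falling limb, Q drops from 28.3 to 11.2 m³/s between t = 15 h and t = 19.5 h (Δt = 4.5 h).
k = −Δt / ln(Q₂/Q₁) = −4.5 / ln(11.2/28.3) = 4.85 h.

k ≈ 4.85 h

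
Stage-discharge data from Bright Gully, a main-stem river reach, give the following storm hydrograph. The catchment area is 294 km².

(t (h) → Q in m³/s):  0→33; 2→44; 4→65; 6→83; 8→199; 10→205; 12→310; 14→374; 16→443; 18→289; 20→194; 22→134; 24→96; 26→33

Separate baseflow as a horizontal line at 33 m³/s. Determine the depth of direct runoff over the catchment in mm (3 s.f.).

Direct runoff: 0.0, 11.0, 32.0, 50.0, 166.0, 172.0, 277.0, 341.0, 410.0, 256.0, 161.0, 101.0, 63.0, 0.0 m³/s; ΣQ_DR = 2040 m³/s.
V = ΣQ_DR · Δt = 2040 × 7200 s = 1.469 × 10^7 m³.
Over A = 294 km², depth = V / A = 50.0 mm.

d ≈ 50.0 mm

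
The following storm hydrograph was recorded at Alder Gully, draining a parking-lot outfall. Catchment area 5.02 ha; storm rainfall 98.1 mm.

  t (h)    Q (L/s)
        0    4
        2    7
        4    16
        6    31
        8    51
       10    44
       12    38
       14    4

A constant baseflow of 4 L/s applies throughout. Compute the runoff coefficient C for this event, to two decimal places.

ΣQ_DR = 163.0 L/s; V = ΣQ_DR·Δt = 1.174 × 10^6 L.
Runoff depth d = V / A = 23.38 mm.
C = d / P = 23.38 / 98.1 = 0.24.

C ≈ 0.24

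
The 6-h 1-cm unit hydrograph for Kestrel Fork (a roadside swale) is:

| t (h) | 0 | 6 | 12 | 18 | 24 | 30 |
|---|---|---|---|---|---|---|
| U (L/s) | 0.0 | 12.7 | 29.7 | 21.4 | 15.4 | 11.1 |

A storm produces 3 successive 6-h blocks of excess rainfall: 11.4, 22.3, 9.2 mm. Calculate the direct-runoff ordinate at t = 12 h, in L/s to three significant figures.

Q ≈ 62.2 L/s

By discrete convolution, Q_j = Σ (P_i / 10 mm) · U_{j−i}.
At t = 12 h (j=2): Q = (11.4/10)·29.7 + (22.3/10)·12.7 + (9.2/10)·0.0 = 62.2 L/s.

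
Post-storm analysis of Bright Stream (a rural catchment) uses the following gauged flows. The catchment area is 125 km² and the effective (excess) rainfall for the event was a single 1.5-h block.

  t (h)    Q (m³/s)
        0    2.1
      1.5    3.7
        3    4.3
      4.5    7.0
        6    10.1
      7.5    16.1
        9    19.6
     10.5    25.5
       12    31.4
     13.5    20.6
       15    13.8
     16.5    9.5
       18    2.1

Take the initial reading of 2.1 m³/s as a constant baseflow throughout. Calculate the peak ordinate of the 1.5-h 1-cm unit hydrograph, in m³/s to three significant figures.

U_p ≈ 49.0 m³/s

Direct runoff: 0.0, 1.6, 2.2, 4.9, 8.0, 14.0, 17.5, 23.4, 29.3, 18.5, 11.7, 7.4, 0.0 m³/s; ΣQ_DR = 138.5 m³/s, peak = 29.3 m³/s.
Runoff depth d = ΣQ_DR·Δt / A = 138.5 × 5400 / (125 km²) = 5.983 mm.
The 1-cm UH is the DRH scaled by (10 mm)/d, so U_p = 29.3 × 10/5.983 = 49.0 m³/s.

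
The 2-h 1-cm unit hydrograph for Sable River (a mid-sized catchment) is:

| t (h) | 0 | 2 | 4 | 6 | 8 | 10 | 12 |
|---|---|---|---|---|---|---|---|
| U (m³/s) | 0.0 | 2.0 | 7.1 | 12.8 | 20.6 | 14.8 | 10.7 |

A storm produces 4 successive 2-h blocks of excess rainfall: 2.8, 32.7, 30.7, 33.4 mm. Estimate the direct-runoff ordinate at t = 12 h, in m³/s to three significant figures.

By discrete convolution, Q_j = Σ (P_i / 10 mm) · U_{j−i}.
At t = 12 h (j=6): Q = (2.8/10)·10.7 + (32.7/10)·14.8 + (30.7/10)·20.6 + (33.4/10)·12.8 = 157 m³/s.

Q ≈ 157 m³/s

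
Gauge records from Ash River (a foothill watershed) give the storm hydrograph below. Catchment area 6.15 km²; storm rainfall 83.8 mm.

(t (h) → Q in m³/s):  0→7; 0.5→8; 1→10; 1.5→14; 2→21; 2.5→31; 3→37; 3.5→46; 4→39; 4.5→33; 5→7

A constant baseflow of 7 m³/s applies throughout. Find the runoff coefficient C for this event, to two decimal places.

ΣQ_DR = 176.0 m³/s; V = ΣQ_DR·Δt = 3.168 × 10^5 m³.
Runoff depth d = V / A = 51.51 mm.
C = d / P = 51.51 / 83.8 = 0.61.

C ≈ 0.61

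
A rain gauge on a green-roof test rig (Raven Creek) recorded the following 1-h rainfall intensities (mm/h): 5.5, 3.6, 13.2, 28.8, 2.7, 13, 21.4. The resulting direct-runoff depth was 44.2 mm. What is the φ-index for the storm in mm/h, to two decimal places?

φ ≈ 8.05 mm/h

Only the 4 blocks with intensity above φ contribute runoff: 13.2, 28.8, 13, 21.4 mm/h.
Σ(I−φ)·Δt = d  ⇒  (13.2+28.8+13+21.4 − 4φ)·1 = 44.2
φ = (76.40 − 44.2/1) / 4 = 8.05 mm/h.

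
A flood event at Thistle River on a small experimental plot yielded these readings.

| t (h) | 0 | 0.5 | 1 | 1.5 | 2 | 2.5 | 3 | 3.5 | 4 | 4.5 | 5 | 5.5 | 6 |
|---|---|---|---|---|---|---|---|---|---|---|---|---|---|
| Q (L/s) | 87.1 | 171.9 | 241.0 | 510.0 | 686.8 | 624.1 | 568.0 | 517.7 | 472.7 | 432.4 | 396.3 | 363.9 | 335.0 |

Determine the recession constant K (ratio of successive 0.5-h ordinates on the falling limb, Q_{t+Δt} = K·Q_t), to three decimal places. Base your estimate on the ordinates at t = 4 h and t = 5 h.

K ≈ 0.916

Using the recession-limb readings at t = 4 h and t = 5 h: Q falls from 472.7 to 396.3 L/s over 2 intervals.
K = (Q₂/Q₁)^(1/2) = (396.3/472.7)^(1/2) = 0.916.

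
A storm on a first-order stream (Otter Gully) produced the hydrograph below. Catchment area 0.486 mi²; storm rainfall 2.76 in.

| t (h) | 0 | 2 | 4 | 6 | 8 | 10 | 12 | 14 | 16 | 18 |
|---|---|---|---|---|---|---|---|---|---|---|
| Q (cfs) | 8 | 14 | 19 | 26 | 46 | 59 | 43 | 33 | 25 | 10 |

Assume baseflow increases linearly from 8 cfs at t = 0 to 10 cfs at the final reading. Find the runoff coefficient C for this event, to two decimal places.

C ≈ 0.45

ΣQ_DR = 193.0 cfs; V = ΣQ_DR·Δt = 1.390 × 10^6 ft³.
Runoff depth d = V / A = 1.231 in.
C = d / P = 1.231 / 2.76 = 0.45.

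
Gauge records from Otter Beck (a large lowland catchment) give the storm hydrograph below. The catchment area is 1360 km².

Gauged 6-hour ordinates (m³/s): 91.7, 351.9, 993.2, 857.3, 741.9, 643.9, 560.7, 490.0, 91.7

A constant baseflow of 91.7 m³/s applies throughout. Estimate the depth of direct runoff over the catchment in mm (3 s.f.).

d ≈ 63.5 mm

Direct runoff: 0.0, 260.2, 901.5, 765.6, 650.2, 552.2, 469.0, 398.3, 0.0 m³/s; ΣQ_DR = 3997 m³/s.
V = ΣQ_DR · Δt = 3997 × 21600 s = 8.634 × 10^7 m³.
Over A = 1360 km², depth = V / A = 63.5 mm.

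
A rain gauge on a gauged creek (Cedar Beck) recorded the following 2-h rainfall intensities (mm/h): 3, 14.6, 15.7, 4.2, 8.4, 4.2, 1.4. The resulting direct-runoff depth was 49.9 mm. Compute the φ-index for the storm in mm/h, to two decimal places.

Only the 3 blocks with intensity above φ contribute runoff: 14.6, 15.7, 8.4 mm/h.
Σ(I−φ)·Δt = d  ⇒  (14.6+15.7+8.4 − 3φ)·2 = 49.9
φ = (38.70 − 49.9/2) / 3 = 4.58 mm/h.

φ ≈ 4.58 mm/h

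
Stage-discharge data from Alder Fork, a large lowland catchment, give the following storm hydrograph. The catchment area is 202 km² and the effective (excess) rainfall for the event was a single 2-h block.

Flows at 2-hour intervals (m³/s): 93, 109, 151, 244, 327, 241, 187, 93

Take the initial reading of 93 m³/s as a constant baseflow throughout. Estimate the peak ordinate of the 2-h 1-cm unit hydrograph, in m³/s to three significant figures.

U_p ≈ 93.7 m³/s

Direct runoff: 0.0, 16.0, 58.0, 151.0, 234.0, 148.0, 94.0, 0.0 m³/s; ΣQ_DR = 701.0 m³/s, peak = 234.0 m³/s.
Runoff depth d = ΣQ_DR·Δt / A = 701.0 × 7200 / (202 km²) = 24.99 mm.
The 1-cm UH is the DRH scaled by (10 mm)/d, so U_p = 234.0 × 10/24.99 = 93.7 m³/s.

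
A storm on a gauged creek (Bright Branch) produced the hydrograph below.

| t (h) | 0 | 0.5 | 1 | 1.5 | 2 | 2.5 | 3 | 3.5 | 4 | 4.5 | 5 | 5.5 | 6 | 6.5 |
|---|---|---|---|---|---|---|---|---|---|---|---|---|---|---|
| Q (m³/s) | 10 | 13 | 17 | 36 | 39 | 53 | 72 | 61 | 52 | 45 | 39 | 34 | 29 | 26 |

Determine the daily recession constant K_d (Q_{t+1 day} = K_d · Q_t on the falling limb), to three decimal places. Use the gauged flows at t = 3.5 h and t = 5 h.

Between t = 3.5 h and t = 5 h the flow falls from 61 to 39 m³/s over 3×0.5 h = 1.5 h.
Per-interval ratio K = (39/61)^(1/3) = 0.8615; K_d = K^(24/0.5) = 0.001.

K_d ≈ 0.001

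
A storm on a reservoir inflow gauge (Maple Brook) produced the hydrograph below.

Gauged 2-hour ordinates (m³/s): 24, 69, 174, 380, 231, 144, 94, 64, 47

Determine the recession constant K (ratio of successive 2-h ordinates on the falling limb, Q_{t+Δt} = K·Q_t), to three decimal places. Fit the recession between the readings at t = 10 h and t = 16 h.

K ≈ 0.689

Using the recession-limb readings at t = 10 h and t = 16 h: Q falls from 144 to 47 m³/s over 3 intervals.
K = (Q₂/Q₁)^(1/3) = (47/144)^(1/3) = 0.689.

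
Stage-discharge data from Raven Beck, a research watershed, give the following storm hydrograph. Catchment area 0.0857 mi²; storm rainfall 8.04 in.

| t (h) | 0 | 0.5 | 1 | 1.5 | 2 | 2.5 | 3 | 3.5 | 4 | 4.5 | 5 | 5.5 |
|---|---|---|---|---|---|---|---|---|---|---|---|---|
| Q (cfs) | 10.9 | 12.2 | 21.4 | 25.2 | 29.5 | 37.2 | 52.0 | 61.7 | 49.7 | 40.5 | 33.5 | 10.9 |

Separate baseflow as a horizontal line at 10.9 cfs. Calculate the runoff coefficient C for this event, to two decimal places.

C ≈ 0.29

ΣQ_DR = 253.9 cfs; V = ΣQ_DR·Δt = 4.570 × 10^5 ft³.
Runoff depth d = V / A = 2.295 in.
C = d / P = 2.295 / 8.04 = 0.29.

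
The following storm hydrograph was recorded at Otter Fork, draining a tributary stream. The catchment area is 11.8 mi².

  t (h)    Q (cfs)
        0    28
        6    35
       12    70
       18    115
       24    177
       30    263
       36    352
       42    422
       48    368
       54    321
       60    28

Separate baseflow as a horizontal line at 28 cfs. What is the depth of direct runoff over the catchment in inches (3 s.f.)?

d ≈ 1.47 in

Direct runoff: 0.0, 7.0, 42.0, 87.0, 149.0, 235.0, 324.0, 394.0, 340.0, 293.0, 0.0 cfs; ΣQ_DR = 1871 cfs.
V = ΣQ_DR · Δt = 1871 × 21600 s = 4.041 × 10^7 ft³.
Over A = 11.8 mi², depth = V / A = 1.47 in.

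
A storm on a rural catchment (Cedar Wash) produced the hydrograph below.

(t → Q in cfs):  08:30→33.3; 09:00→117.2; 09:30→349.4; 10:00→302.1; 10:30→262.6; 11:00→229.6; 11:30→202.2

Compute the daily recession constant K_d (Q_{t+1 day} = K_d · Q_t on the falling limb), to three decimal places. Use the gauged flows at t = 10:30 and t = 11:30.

K_d ≈ 0.002

Between t = 10:30 and t = 11:30 the flow falls from 262.6 to 202.2 cfs over 2×0.5 h = 1 h.
Per-interval ratio K = (202.2/262.6)^(1/2) = 0.8775; K_d = K^(24/0.5) = 0.002.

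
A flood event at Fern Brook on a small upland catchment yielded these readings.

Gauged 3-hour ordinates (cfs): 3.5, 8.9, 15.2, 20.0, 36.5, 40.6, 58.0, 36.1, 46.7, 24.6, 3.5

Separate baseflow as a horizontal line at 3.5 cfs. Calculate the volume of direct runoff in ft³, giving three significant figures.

Direct-runoff ordinates (Q − Q_b): 0.0, 5.4, 11.7, 16.5, 33.0, 37.1, 54.5, 32.6, 43.2, 21.1, 0.0 cfs.
ΣQ_DR = 255.1 cfs.
With Δt = 3 h = 10800 s, V = ΣQ_DR · Δt = 255.1 × 10800 = 2.76 × 10^6 ft³.

V ≈ 2.76 × 10^6 ft³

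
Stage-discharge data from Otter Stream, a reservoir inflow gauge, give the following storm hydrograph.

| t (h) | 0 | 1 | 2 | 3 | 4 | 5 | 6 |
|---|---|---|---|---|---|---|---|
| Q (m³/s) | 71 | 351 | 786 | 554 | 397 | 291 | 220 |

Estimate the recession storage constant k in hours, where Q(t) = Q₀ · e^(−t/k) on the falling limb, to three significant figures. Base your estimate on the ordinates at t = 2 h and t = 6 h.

k ≈ 3.14 h

On the falling limb, Q drops from 786 to 220 m³/s between t = 2 h and t = 6 h (Δt = 4 h).
k = −Δt / ln(Q₂/Q₁) = −4 / ln(220/786) = 3.14 h.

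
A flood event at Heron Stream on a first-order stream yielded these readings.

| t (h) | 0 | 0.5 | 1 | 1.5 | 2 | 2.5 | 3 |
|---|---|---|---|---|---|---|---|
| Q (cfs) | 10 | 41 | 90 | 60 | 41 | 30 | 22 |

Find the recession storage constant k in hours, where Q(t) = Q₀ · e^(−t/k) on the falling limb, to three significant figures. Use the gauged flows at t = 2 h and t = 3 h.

k ≈ 1.61 h

On the falling limb, Q drops from 41 to 22 cfs between t = 2 h and t = 3 h (Δt = 1 h).
k = −Δt / ln(Q₂/Q₁) = −1 / ln(22/41) = 1.61 h.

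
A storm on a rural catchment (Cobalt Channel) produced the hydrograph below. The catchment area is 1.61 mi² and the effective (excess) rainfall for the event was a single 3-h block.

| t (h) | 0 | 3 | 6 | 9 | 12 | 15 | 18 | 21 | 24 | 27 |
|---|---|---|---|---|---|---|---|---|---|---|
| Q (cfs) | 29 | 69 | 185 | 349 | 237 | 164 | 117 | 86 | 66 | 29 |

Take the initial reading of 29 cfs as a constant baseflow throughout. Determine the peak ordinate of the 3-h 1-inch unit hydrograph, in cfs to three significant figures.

Direct runoff: 0.0, 40.0, 156.0, 320.0, 208.0, 135.0, 88.0, 57.0, 37.0, 0.0 cfs; ΣQ_DR = 1041 cfs, peak = 320.0 cfs.
Runoff depth d = ΣQ_DR·Δt / A = 1041 × 10800 / (1.61 mi²) = 3.006 in.
The 1-inch UH is the DRH scaled by (1 in)/d, so U_p = 320.0 × 1/3.006 = 106 cfs.

U_p ≈ 106 cfs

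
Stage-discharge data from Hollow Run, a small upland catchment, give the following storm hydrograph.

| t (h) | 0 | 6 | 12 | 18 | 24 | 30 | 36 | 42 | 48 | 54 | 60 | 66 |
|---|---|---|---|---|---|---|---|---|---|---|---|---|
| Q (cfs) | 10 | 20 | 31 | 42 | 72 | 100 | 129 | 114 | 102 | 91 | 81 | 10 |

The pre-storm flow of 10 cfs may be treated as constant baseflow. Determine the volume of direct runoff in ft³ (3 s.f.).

V ≈ 1.47 × 10^7 ft³

Direct-runoff ordinates (Q − Q_b): 0.0, 10.0, 21.0, 32.0, 62.0, 90.0, 119.0, 104.0, 92.0, 81.0, 71.0, 0.0 cfs.
ΣQ_DR = 682.0 cfs.
With Δt = 6 h = 21600 s, V = ΣQ_DR · Δt = 682.0 × 21600 = 1.47 × 10^7 ft³.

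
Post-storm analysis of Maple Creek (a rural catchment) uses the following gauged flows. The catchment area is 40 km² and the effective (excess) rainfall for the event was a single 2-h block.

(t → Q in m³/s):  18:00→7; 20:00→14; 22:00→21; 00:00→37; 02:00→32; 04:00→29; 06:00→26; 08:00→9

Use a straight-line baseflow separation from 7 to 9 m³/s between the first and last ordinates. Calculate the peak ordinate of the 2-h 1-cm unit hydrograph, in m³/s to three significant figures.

U_p ≈ 14.6 m³/s

Direct runoff: 0.00, 6.71, 13.43, 29.14, 23.86, 20.57, 17.29, 0.00 m³/s; ΣQ_DR = 111.0 m³/s, peak = 29.14 m³/s.
Runoff depth d = ΣQ_DR·Δt / A = 111.0 × 7200 / (40 km²) = 19.98 mm.
The 1-cm UH is the DRH scaled by (10 mm)/d, so U_p = 29.14 × 10/19.98 = 14.6 m³/s.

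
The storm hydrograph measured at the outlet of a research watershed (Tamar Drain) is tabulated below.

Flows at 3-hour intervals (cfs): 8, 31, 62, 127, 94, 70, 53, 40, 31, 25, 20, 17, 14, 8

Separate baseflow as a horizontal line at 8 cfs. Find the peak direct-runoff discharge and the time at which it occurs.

Q_p = 119.0 cfs at t = 9 h

Subtracting baseflow gives direct-runoff ordinates: 0.0, 23.0, 54.0, 119.0, 86.0, 62.0, 45.0, 32.0, 23.0, 17.0, 12.0, 9.0, 6.0, 0.0 cfs.
The maximum is 119.0 cfs, occurring at the reading for t = 9 h.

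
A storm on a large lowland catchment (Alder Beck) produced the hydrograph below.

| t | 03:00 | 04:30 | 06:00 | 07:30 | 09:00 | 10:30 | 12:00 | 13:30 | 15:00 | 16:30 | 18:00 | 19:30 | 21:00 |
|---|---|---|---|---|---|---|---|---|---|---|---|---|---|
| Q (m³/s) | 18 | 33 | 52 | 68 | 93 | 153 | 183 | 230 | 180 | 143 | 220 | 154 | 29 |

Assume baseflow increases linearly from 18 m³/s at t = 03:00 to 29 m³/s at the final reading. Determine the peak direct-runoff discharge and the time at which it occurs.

Q_p = 205.58 m³/s at t = 13:30

Subtracting baseflow gives direct-runoff ordinates: 0.00, 14.08, 32.17, 47.25, 71.33, 130.42, 159.50, 205.58, 154.67, 116.75, 192.83, 125.92, 0.00 m³/s.
The maximum is 205.58 m³/s, occurring at the reading for t = 13:30.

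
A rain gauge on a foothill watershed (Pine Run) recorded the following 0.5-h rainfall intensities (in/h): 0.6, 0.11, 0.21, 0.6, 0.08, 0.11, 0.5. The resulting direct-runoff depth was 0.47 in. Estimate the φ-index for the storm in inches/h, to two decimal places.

Only the 3 blocks with intensity above φ contribute runoff: 0.6, 0.6, 0.5 in/h.
Σ(I−φ)·Δt = d  ⇒  (0.6+0.6+0.5 − 3φ)·0.5 = 0.47
φ = (1.700 − 0.47/0.5) / 3 = 0.25 in/h.

φ ≈ 0.25 in/h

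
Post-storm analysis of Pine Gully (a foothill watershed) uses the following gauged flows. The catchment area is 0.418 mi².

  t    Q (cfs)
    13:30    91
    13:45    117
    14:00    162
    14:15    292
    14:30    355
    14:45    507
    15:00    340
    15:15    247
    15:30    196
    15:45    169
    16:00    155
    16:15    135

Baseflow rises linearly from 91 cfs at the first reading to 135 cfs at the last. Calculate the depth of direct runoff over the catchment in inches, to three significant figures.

d ≈ 1.31 in

Direct runoff: 0.00, 22.00, 63.00, 189.00, 248.00, 396.00, 225.00, 128.00, 73.00, 42.00, 24.00, 0.00 cfs; ΣQ_DR = 1410 cfs.
V = ΣQ_DR · Δt = 1410 × 900 s = 1.269 × 10^6 ft³.
Over A = 0.418 mi², depth = V / A = 1.31 in.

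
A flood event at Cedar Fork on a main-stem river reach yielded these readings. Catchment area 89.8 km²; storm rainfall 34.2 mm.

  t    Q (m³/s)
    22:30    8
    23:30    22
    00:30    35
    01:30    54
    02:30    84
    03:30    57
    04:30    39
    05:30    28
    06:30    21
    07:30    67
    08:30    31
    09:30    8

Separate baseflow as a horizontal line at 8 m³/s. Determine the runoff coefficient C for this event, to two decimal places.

ΣQ_DR = 358.0 m³/s; V = ΣQ_DR·Δt = 1.289 × 10^6 m³.
Runoff depth d = V / A = 14.35 mm.
C = d / P = 14.35 / 34.2 = 0.42.

C ≈ 0.42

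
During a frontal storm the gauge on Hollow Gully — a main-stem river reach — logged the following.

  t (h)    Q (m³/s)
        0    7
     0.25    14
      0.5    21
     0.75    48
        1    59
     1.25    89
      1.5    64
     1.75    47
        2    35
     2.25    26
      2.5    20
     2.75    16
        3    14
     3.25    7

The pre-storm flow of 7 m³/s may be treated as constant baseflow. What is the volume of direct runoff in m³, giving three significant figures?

V ≈ 3.32 × 10^5 m³

Direct-runoff ordinates (Q − Q_b): 0.0, 7.0, 14.0, 41.0, 52.0, 82.0, 57.0, 40.0, 28.0, 19.0, 13.0, 9.0, 7.0, 0.0 m³/s.
ΣQ_DR = 369.0 m³/s.
With Δt = 0.25 h = 900 s, V = ΣQ_DR · Δt = 369.0 × 900 = 3.32 × 10^5 m³.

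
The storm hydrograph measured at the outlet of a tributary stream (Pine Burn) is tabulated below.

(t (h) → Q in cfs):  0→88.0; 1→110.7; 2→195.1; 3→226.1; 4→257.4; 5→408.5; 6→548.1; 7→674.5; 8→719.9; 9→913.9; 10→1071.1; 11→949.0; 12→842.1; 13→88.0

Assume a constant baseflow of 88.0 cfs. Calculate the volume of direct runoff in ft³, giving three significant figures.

V ≈ 2.11 × 10^7 ft³

Direct-runoff ordinates (Q − Q_b): 0.0, 22.7, 107.1, 138.1, 169.4, 320.5, 460.1, 586.5, 631.9, 825.9, 983.1, 861.0, 754.1, 0.0 cfs.
ΣQ_DR = 5860 cfs.
With Δt = 1 h = 3600 s, V = ΣQ_DR · Δt = 5860 × 3600 = 2.11 × 10^7 ft³.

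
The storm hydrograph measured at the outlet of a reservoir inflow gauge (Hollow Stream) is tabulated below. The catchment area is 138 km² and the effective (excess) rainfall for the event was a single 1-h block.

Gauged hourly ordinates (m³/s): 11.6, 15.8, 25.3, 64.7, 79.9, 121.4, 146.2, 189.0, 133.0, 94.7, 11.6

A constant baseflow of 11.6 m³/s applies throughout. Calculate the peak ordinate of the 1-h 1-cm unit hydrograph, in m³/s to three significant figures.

U_p ≈ 88.8 m³/s

Direct runoff: 0.0, 4.2, 13.7, 53.1, 68.3, 109.8, 134.6, 177.4, 121.4, 83.1, 0.0 m³/s; ΣQ_DR = 765.6 m³/s, peak = 177.4 m³/s.
Runoff depth d = ΣQ_DR·Δt / A = 765.6 × 3600 / (138 km²) = 19.97 mm.
The 1-cm UH is the DRH scaled by (10 mm)/d, so U_p = 177.4 × 10/19.97 = 88.8 m³/s.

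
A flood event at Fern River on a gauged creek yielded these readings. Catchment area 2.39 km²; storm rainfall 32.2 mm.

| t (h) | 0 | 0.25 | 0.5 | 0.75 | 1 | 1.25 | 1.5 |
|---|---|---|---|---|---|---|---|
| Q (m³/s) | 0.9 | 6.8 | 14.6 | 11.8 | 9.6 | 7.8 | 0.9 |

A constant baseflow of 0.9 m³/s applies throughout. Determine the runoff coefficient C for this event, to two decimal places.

C ≈ 0.54

ΣQ_DR = 46.10 m³/s; V = ΣQ_DR·Δt = 41490 m³.
Runoff depth d = V / A = 17.36 mm.
C = d / P = 17.36 / 32.2 = 0.54.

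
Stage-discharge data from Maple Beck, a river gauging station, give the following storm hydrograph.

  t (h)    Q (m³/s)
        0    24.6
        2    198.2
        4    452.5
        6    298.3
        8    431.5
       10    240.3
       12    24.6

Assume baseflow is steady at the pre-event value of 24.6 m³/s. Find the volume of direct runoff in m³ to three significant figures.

Direct-runoff ordinates (Q − Q_b): 0.0, 173.6, 427.9, 273.7, 406.9, 215.7, 0.0 m³/s.
ΣQ_DR = 1498 m³/s.
With Δt = 2 h = 7200 s, V = ΣQ_DR · Δt = 1498 × 7200 = 1.08 × 10^7 m³.

V ≈ 1.08 × 10^7 m³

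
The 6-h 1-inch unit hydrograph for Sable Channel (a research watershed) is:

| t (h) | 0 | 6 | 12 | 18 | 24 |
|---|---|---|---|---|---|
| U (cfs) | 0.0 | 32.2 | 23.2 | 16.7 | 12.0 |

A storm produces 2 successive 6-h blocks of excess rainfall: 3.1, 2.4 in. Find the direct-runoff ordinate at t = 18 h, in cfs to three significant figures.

Q ≈ 107 cfs

By discrete convolution, Q_j = Σ (P_i / 1 in) · U_{j−i}.
At t = 18 h (j=3): Q = (3.1/1)·16.7 + (2.4/1)·23.2 = 107 cfs.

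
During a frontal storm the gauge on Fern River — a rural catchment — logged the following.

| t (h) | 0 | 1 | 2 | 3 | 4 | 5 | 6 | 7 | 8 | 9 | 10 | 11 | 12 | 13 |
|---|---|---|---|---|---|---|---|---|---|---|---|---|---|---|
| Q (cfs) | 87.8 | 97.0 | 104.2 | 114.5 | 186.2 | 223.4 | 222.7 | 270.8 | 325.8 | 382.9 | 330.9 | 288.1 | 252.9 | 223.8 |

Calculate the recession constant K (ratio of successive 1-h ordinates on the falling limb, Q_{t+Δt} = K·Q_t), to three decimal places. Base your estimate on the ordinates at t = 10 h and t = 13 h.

K ≈ 0.878

Using the recession-limb readings at t = 10 h and t = 13 h: Q falls from 330.9 to 223.8 cfs over 3 intervals.
K = (Q₂/Q₁)^(1/3) = (223.8/330.9)^(1/3) = 0.878.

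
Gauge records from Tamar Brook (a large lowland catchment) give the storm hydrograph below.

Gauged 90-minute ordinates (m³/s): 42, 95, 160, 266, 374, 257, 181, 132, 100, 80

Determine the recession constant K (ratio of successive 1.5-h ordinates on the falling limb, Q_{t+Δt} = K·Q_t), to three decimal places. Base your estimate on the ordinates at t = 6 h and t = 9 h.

Using the recession-limb readings at t = 6 h and t = 9 h: Q falls from 374 to 181 m³/s over 2 intervals.
K = (Q₂/Q₁)^(1/2) = (181/374)^(1/2) = 0.696.

K ≈ 0.696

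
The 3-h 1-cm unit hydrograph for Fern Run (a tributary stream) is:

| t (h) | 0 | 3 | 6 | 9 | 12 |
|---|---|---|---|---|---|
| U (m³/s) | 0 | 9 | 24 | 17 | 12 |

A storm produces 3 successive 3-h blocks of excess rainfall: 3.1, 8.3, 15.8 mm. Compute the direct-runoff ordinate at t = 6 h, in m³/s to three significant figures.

Q ≈ 14.9 m³/s

By discrete convolution, Q_j = Σ (P_i / 10 mm) · U_{j−i}.
At t = 6 h (j=2): Q = (3.1/10)·24 + (8.3/10)·9 + (15.8/10)·0 = 14.9 m³/s.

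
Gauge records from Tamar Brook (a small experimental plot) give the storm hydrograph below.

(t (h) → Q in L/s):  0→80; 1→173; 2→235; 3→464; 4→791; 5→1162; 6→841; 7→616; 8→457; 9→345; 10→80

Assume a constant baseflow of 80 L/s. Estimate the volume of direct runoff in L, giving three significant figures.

V ≈ 1.57 × 10^7 L

Direct-runoff ordinates (Q − Q_b): 0.0, 93.0, 155.0, 384.0, 711.0, 1082.0, 761.0, 536.0, 377.0, 265.0, 0.0 L/s.
ΣQ_DR = 4364 L/s.
With Δt = 1 h = 3600 s, V = ΣQ_DR · Δt = 4364 × 3600 = 1.57 × 10^7 L.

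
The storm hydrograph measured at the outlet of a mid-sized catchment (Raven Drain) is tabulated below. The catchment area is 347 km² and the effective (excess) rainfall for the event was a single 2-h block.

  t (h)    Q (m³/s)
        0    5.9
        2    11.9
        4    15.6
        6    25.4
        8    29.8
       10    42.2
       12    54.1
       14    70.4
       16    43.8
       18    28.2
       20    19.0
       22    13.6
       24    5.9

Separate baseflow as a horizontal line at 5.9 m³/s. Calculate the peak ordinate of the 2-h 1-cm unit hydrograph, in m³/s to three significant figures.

Direct runoff: 0.0, 6.0, 9.7, 19.5, 23.9, 36.3, 48.2, 64.5, 37.9, 22.3, 13.1, 7.7, 0.0 m³/s; ΣQ_DR = 289.1 m³/s, peak = 64.5 m³/s.
Runoff depth d = ΣQ_DR·Δt / A = 289.1 × 7200 / (347 km²) = 5.999 mm.
The 1-cm UH is the DRH scaled by (10 mm)/d, so U_p = 64.5 × 10/5.999 = 108 m³/s.

U_p ≈ 108 m³/s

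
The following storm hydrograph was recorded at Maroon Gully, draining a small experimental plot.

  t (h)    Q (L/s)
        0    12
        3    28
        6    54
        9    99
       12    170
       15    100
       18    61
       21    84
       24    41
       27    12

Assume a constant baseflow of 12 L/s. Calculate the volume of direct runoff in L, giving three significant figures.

V ≈ 5.84 × 10^6 L

Direct-runoff ordinates (Q − Q_b): 0.0, 16.0, 42.0, 87.0, 158.0, 88.0, 49.0, 72.0, 29.0, 0.0 L/s.
ΣQ_DR = 541.0 L/s.
With Δt = 3 h = 10800 s, V = ΣQ_DR · Δt = 541.0 × 10800 = 5.84 × 10^6 L.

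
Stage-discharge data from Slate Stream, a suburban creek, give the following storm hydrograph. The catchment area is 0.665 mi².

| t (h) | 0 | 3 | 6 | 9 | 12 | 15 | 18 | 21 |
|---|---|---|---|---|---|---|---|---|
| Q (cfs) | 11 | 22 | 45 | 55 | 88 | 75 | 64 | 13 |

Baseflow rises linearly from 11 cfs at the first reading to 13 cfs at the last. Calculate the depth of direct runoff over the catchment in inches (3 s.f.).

Direct runoff: 0.00, 10.71, 33.43, 43.14, 75.86, 62.57, 51.29, 0.00 cfs; ΣQ_DR = 277.0 cfs.
V = ΣQ_DR · Δt = 277.0 × 10800 s = 2.992 × 10^6 ft³.
Over A = 0.665 mi², depth = V / A = 1.94 in.

d ≈ 1.94 in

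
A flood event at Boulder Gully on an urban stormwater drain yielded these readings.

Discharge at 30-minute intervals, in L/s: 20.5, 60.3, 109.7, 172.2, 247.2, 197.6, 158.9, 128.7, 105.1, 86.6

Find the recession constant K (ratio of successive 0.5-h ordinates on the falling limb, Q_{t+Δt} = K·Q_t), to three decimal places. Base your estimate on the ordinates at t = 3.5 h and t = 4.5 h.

K ≈ 0.820

Using the recession-limb readings at t = 3.5 h and t = 4.5 h: Q falls from 128.7 to 86.6 L/s over 2 intervals.
K = (Q₂/Q₁)^(1/2) = (86.6/128.7)^(1/2) = 0.820.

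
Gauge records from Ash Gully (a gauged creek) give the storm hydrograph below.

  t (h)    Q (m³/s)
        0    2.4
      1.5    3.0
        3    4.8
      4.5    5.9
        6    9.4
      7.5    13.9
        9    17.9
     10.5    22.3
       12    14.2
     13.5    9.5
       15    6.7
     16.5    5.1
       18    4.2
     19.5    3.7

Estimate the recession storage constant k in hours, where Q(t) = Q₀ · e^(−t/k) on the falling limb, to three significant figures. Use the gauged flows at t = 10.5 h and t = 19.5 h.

On the falling limb, Q drops from 22.3 to 3.7 m³/s between t = 10.5 h and t = 19.5 h (Δt = 9 h).
k = −Δt / ln(Q₂/Q₁) = −9 / ln(3.7/22.3) = 5.01 h.

k ≈ 5.01 h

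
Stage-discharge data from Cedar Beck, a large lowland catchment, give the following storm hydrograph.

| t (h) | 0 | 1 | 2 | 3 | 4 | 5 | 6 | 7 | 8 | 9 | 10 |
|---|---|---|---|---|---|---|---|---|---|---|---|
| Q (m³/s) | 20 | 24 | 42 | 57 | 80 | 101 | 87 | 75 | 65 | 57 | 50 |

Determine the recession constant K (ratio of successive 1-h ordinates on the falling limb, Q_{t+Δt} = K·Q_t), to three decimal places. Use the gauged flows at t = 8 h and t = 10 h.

Using the recession-limb readings at t = 8 h and t = 10 h: Q falls from 65 to 50 m³/s over 2 intervals.
K = (Q₂/Q₁)^(1/2) = (50/65)^(1/2) = 0.877.

K ≈ 0.877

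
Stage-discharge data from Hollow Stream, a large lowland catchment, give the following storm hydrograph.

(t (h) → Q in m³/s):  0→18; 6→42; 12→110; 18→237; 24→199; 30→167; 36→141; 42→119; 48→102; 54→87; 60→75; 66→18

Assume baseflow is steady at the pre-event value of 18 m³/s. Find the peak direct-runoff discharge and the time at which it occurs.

Subtracting baseflow gives direct-runoff ordinates: 0.0, 24.0, 92.0, 219.0, 181.0, 149.0, 123.0, 101.0, 84.0, 69.0, 57.0, 0.0 m³/s.
The maximum is 219.0 m³/s, occurring at the reading for t = 18 h.

Q_p = 219.0 m³/s at t = 18 h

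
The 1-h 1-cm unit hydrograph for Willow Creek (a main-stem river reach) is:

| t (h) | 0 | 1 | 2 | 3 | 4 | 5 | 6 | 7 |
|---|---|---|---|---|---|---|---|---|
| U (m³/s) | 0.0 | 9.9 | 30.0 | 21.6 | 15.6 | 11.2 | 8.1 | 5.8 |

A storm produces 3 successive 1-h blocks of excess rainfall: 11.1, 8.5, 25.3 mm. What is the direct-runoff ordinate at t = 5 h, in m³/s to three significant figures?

Q ≈ 80.3 m³/s

By discrete convolution, Q_j = Σ (P_i / 10 mm) · U_{j−i}.
At t = 5 h (j=5): Q = (11.1/10)·11.2 + (8.5/10)·15.6 + (25.3/10)·21.6 = 80.3 m³/s.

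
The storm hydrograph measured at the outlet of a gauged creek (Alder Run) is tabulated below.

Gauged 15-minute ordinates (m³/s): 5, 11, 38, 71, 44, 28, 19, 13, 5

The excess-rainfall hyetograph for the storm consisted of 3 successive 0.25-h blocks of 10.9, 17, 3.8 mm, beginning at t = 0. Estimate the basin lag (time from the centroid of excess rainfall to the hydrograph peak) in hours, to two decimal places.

t_L ≈ 0.43 h

Centroid of excess rainfall: t_c = Σ P_i·t̄_i / ΣP_i = 0.3190 h (block centres at 0.125, 0.375, 0.625 h).
Hydrograph peak occurs at t = 0.75 h, so basin lag t_L = 0.75 − 0.3190 = 0.43 h.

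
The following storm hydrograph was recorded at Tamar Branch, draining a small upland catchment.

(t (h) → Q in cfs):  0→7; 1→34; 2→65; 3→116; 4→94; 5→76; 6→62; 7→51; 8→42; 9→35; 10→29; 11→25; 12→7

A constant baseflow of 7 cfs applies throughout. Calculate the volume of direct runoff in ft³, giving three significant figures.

V ≈ 1.99 × 10^6 ft³

Direct-runoff ordinates (Q − Q_b): 0.0, 27.0, 58.0, 109.0, 87.0, 69.0, 55.0, 44.0, 35.0, 28.0, 22.0, 18.0, 0.0 cfs.
ΣQ_DR = 552.0 cfs.
With Δt = 1 h = 3600 s, V = ΣQ_DR · Δt = 552.0 × 3600 = 1.99 × 10^6 ft³.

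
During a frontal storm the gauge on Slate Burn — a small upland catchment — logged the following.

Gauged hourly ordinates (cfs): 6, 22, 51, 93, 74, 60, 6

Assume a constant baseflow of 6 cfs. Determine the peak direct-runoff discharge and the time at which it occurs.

Q_p = 87.0 cfs at t = 3 h

Subtracting baseflow gives direct-runoff ordinates: 0.0, 16.0, 45.0, 87.0, 68.0, 54.0, 0.0 cfs.
The maximum is 87.0 cfs, occurring at the reading for t = 3 h.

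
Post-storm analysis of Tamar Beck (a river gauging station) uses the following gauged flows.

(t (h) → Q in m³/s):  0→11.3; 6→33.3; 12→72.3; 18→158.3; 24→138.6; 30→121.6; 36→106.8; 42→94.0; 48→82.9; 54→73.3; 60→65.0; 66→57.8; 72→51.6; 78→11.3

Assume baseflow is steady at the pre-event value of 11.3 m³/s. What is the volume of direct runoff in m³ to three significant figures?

V ≈ 1.99 × 10^7 m³

Direct-runoff ordinates (Q − Q_b): 0.0, 22.0, 61.0, 147.0, 127.3, 110.3, 95.5, 82.7, 71.6, 62.0, 53.7, 46.5, 40.3, 0.0 m³/s.
ΣQ_DR = 919.9 m³/s.
With Δt = 6 h = 21600 s, V = ΣQ_DR · Δt = 919.9 × 21600 = 1.99 × 10^7 m³.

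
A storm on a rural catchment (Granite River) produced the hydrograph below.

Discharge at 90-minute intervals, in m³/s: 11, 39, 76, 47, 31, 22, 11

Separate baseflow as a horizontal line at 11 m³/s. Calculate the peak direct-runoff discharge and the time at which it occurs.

Subtracting baseflow gives direct-runoff ordinates: 0.0, 28.0, 65.0, 36.0, 20.0, 11.0, 0.0 m³/s.
The maximum is 65.0 m³/s, occurring at the reading for t = 3 h.

Q_p = 65.0 m³/s at t = 3 h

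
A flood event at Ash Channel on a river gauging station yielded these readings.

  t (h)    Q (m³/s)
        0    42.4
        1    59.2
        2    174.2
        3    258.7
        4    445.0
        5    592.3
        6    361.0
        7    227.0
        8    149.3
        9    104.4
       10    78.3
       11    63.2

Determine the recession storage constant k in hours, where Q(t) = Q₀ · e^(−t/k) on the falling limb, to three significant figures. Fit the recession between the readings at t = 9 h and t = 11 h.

k ≈ 3.98 h

On the falling limb, Q drops from 104.4 to 63.2 m³/s between t = 9 h and t = 11 h (Δt = 2 h).
k = −Δt / ln(Q₂/Q₁) = −2 / ln(63.2/104.4) = 3.98 h.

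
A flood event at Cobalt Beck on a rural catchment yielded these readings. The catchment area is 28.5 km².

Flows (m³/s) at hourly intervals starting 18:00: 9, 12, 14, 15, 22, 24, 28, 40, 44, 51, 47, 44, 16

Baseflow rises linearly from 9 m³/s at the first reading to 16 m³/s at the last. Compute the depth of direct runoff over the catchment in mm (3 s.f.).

Direct runoff: 0.00, 2.42, 3.83, 4.25, 10.67, 12.08, 15.50, 26.92, 30.33, 36.75, 32.17, 28.58, 0.00 m³/s; ΣQ_DR = 203.5 m³/s.
V = ΣQ_DR · Δt = 203.5 × 3600 s = 7.326 × 10^5 m³.
Over A = 28.5 km², depth = V / A = 25.7 mm.

d ≈ 25.7 mm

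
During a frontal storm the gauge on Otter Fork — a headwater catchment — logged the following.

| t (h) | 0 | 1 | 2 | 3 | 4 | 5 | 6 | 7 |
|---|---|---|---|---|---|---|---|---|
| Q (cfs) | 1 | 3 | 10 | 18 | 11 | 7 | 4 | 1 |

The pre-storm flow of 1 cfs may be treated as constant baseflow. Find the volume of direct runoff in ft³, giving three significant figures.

Direct-runoff ordinates (Q − Q_b): 0.0, 2.0, 9.0, 17.0, 10.0, 6.0, 3.0, 0.0 cfs.
ΣQ_DR = 47.00 cfs.
With Δt = 1 h = 3600 s, V = ΣQ_DR · Δt = 47.00 × 3600 = 1.69 × 10^5 ft³.

V ≈ 1.69 × 10^5 ft³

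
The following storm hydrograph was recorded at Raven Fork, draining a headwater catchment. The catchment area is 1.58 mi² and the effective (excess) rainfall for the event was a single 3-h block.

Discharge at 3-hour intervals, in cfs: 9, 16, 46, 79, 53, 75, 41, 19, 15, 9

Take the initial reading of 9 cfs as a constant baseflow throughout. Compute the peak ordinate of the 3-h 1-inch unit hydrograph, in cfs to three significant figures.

U_p ≈ 87.5 cfs

Direct runoff: 0.0, 7.0, 37.0, 70.0, 44.0, 66.0, 32.0, 10.0, 6.0, 0.0 cfs; ΣQ_DR = 272.0 cfs, peak = 70.0 cfs.
Runoff depth d = ΣQ_DR·Δt / A = 272.0 × 10800 / (1.58 mi²) = 0.8003 in.
The 1-inch UH is the DRH scaled by (1 in)/d, so U_p = 70.0 × 1/0.8003 = 87.5 cfs.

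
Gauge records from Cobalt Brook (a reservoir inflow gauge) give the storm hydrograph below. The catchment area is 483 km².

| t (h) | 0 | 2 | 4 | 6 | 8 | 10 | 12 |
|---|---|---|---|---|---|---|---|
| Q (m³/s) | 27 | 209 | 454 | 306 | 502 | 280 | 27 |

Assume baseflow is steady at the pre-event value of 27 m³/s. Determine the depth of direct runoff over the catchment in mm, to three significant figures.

Direct runoff: 0.0, 182.0, 427.0, 279.0, 475.0, 253.0, 0.0 m³/s; ΣQ_DR = 1616 m³/s.
V = ΣQ_DR · Δt = 1616 × 7200 s = 1.164 × 10^7 m³.
Over A = 483 km², depth = V / A = 24.1 mm.

d ≈ 24.1 mm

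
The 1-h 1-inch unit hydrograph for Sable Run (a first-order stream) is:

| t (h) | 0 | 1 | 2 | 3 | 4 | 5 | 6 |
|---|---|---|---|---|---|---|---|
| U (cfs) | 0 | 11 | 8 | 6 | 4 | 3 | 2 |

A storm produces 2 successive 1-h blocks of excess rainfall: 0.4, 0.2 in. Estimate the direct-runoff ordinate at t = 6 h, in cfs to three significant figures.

Q ≈ 1.40 cfs

By discrete convolution, Q_j = Σ (P_i / 1 in) · U_{j−i}.
At t = 6 h (j=6): Q = (0.4/1)·2 + (0.2/1)·3 = 1.40 cfs.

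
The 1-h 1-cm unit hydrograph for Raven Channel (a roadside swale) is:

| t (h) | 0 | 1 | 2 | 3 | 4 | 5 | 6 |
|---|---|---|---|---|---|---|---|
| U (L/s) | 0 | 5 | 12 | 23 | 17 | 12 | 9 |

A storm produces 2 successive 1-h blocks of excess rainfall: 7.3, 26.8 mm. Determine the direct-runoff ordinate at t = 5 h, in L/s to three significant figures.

By discrete convolution, Q_j = Σ (P_i / 10 mm) · U_{j−i}.
At t = 5 h (j=5): Q = (7.3/10)·12 + (26.8/10)·17 = 54.3 L/s.

Q ≈ 54.3 L/s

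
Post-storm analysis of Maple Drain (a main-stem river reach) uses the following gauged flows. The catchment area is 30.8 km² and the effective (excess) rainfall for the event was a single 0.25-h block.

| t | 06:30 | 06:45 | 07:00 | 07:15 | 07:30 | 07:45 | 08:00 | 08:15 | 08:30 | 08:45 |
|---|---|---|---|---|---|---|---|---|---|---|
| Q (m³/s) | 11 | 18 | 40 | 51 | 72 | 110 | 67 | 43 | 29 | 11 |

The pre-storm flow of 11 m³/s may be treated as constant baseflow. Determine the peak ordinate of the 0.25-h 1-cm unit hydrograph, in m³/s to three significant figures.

U_p ≈ 99.1 m³/s

Direct runoff: 0.0, 7.0, 29.0, 40.0, 61.0, 99.0, 56.0, 32.0, 18.0, 0.0 m³/s; ΣQ_DR = 342.0 m³/s, peak = 99.0 m³/s.
Runoff depth d = ΣQ_DR·Δt / A = 342.0 × 900 / (30.8 km²) = 9.994 mm.
The 1-cm UH is the DRH scaled by (10 mm)/d, so U_p = 99.0 × 10/9.994 = 99.1 m³/s.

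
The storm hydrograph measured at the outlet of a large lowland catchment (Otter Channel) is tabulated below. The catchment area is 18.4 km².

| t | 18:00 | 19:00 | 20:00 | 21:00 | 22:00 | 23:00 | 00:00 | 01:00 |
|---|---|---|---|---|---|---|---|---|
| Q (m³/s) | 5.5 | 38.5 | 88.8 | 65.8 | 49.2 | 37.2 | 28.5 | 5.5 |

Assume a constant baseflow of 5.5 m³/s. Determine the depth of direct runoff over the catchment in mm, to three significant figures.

d ≈ 53.8 mm

Direct runoff: 0.0, 33.0, 83.3, 60.3, 43.7, 31.7, 23.0, 0.0 m³/s; ΣQ_DR = 275.0 m³/s.
V = ΣQ_DR · Δt = 275.0 × 3600 s = 9.900 × 10^5 m³.
Over A = 18.4 km², depth = V / A = 53.8 mm.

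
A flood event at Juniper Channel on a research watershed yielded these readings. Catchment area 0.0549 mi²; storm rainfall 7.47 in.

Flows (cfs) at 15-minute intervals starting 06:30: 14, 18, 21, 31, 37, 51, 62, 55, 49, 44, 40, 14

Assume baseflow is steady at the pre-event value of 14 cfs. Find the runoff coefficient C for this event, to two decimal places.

ΣQ_DR = 268.0 cfs; V = ΣQ_DR·Δt = 2.412 × 10^5 ft³.
Runoff depth d = V / A = 1.891 in.
C = d / P = 1.891 / 7.47 = 0.25.

C ≈ 0.25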